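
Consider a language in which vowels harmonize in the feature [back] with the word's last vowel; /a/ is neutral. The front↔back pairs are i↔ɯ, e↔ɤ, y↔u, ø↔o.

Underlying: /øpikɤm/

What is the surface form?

[opɯkɤm]

/ø/ harmonizes with /ɤ/ ([+back]) → [o]
/i/ harmonizes with /ɤ/ ([+back]) → [ɯ]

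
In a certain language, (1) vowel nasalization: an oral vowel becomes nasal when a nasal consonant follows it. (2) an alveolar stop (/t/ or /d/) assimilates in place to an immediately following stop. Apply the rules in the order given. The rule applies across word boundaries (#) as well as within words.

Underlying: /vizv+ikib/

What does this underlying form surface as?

Rule 1: no segment meets the rule's conditions; no change.
After rule 1: vizv+ikib
Rule 2: no segment meets the rule's conditions; no change.

[vizv+ikib]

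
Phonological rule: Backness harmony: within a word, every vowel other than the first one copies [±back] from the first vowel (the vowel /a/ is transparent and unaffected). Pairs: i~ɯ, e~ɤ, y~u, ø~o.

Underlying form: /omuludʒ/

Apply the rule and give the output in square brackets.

[omuludʒ]

no segment meets the rule's conditions; no change.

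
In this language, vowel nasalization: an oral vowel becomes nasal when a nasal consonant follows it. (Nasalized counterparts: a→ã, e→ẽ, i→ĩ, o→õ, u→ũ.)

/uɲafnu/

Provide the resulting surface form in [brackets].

[ũɲafnu]

/u/ before nasal /ɲ/ → [ũ]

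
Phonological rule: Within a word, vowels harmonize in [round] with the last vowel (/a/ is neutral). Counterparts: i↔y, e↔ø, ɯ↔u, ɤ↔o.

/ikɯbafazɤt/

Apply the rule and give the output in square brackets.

no segment meets the rule's conditions; no change.

[ikɯbafazɤt]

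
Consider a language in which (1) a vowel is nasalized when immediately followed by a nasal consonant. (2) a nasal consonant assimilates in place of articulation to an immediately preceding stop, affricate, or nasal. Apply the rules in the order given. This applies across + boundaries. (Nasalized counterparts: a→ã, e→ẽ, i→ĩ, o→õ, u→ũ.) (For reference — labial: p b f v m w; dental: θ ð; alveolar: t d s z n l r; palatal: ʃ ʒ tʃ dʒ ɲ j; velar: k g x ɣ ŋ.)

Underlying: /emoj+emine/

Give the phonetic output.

Rule 1: /e/ before nasal /m/ → [ẽ]
Rule 1: /e/ before nasal /m/ → [ẽ]
Rule 1: /i/ before nasal /n/ → [ĩ]
After rule 1: ẽmoj+ẽmĩne
Rule 2: no segment meets the rule's conditions; no change.

[ẽmoj+ẽmĩne]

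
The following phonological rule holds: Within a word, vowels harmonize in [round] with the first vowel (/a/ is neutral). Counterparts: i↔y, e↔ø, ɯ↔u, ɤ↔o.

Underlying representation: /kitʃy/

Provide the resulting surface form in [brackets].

/y/ harmonizes with /i/ ([-round]) → [i]

[kitʃi]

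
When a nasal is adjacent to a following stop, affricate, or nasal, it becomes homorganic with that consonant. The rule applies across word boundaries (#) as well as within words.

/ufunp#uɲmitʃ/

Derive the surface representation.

/n/ before /p/ (labial) → [m]
/ɲ/ before /m/ (labial) → [m]

[ufump#ummitʃ]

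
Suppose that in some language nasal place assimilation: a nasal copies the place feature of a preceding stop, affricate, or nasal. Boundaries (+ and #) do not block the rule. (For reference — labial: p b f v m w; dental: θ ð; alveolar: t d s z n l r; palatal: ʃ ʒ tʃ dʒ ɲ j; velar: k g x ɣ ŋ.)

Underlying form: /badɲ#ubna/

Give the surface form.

[badn#ubma]

/ɲ/ after /d/ (alveolar) → [n]
/n/ after /b/ (labial) → [m]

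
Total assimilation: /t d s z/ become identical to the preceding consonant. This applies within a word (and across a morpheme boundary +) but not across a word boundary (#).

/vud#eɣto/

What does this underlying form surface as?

[vud#eɣɣo]

/t/ after /ɣ/ → [ɣ] (total assimilation)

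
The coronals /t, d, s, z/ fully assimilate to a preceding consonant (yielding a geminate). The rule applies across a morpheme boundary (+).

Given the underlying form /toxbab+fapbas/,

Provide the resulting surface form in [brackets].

[toxbab+fapbas]

no segment meets the rule's conditions; no change.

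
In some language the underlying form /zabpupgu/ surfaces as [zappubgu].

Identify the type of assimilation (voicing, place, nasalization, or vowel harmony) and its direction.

voicing assimilation, regressive

/b/→[p] /p/→[b].
Each target copies a feature from the following segment, so the direction is regressive.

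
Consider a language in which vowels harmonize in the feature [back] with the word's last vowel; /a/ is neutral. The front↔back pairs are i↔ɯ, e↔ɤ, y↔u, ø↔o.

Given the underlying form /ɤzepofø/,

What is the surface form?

[ezepøfø]

/ɤ/ harmonizes with /ø/ ([-back]) → [e]
/o/ harmonizes with /ø/ ([-back]) → [ø]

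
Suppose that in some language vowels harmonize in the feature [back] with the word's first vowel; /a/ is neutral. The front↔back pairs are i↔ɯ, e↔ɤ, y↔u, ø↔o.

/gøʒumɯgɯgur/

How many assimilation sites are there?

/u/ harmonizes with /ø/ ([-back]) → [y]
/ɯ/ harmonizes with /ø/ ([-back]) → [i]
/ɯ/ harmonizes with /ø/ ([-back]) → [i]
/u/ harmonizes with /ø/ ([-back]) → [y]
4 segments change.

4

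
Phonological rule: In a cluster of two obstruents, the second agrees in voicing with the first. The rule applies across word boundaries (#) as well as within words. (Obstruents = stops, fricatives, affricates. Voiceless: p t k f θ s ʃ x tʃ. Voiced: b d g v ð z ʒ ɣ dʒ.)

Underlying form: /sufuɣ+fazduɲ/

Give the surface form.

/f/ after /ɣ/ (voiced) → [v]

[sufuɣ+vazduɲ]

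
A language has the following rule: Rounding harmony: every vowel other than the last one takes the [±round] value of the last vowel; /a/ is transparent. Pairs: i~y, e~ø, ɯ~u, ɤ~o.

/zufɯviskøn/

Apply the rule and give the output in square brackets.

/ɯ/ harmonizes with /ø/ ([+round]) → [u]
/i/ harmonizes with /ø/ ([+round]) → [y]

[zufuvyskøn]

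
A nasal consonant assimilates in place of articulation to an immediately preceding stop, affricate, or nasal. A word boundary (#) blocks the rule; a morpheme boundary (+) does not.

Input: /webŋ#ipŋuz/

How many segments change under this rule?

/ŋ/ after /b/ (labial) → [m]
/ŋ/ after /p/ (labial) → [m]
2 segments change.

2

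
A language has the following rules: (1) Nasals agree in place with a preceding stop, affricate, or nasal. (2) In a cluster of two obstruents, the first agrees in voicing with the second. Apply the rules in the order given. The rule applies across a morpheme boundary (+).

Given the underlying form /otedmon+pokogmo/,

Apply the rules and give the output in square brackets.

Rule 1: /m/ after /d/ (alveolar) → [n]
Rule 1: /m/ after /g/ (velar) → [ŋ]
After rule 1: otednon+pokogŋo
Rule 2: no segment meets the rule's conditions; no change.

[otednon+pokogŋo]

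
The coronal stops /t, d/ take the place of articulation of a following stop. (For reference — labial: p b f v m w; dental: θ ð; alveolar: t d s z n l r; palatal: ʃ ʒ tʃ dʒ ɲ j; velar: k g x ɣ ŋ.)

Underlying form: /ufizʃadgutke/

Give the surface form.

[ufizʃaggukke]

/d/ before /g/ (velar) → [g]
/t/ before /k/ (velar) → [k]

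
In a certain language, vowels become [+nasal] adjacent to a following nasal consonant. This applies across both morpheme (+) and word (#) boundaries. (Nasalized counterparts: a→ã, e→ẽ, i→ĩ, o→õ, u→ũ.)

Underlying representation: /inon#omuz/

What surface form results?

/i/ before nasal /n/ → [ĩ]
/o/ before nasal /n/ → [õ]
/o/ before nasal /m/ → [õ]

[ĩnõn#õmuz]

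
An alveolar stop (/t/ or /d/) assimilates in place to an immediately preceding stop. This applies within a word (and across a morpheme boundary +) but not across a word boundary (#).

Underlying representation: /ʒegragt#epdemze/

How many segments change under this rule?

/t/ after /g/ (velar) → [k]
/d/ after /p/ (labial) → [b]
2 segments change.

2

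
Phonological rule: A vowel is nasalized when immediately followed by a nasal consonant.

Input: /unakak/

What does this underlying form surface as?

[ũnakak]

/u/ before nasal /n/ → [ũ]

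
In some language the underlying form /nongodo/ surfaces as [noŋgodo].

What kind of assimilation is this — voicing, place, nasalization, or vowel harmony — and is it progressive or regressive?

/n/→[ŋ].
Each target copies a feature from the following segment, so the direction is regressive.

place assimilation, regressive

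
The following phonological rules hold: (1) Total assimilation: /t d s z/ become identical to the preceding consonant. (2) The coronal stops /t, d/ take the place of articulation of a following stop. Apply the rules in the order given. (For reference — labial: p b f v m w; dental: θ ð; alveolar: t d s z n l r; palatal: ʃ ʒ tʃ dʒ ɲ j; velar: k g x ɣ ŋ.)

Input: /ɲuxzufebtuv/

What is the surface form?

Rule 1: /z/ after /x/ → [x] (total assimilation)
Rule 1: /t/ after /b/ → [b] (total assimilation)
After rule 1: ɲuxxufebbuv
Rule 2: no segment meets the rule's conditions; no change.

[ɲuxxufebbuv]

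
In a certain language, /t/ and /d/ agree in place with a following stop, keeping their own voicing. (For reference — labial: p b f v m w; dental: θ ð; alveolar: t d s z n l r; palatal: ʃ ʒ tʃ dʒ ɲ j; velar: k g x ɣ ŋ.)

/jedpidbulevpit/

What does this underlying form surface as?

/d/ before /p/ (labial) → [b]
/d/ before /b/ (labial) → [b]

[jebpibbulevpit]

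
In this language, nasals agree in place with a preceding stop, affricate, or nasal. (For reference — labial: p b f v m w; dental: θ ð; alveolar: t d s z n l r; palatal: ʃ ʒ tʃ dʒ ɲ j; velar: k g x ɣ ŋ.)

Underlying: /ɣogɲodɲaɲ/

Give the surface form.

[ɣogŋodnaɲ]

/ɲ/ after /g/ (velar) → [ŋ]
/ɲ/ after /d/ (alveolar) → [n]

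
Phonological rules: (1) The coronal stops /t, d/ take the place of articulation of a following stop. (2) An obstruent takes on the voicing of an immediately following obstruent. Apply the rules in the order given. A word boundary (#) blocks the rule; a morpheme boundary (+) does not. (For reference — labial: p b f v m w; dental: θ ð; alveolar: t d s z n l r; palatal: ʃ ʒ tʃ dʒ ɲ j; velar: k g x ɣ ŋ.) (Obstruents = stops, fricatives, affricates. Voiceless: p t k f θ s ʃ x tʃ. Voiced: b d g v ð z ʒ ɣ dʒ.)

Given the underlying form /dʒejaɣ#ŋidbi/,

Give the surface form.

[dʒejaɣ#ŋibbi]

Rule 1: /d/ before /b/ (labial) → [b]
After rule 1: dʒejaɣ#ŋibbi
Rule 2: no segment meets the rule's conditions; no change.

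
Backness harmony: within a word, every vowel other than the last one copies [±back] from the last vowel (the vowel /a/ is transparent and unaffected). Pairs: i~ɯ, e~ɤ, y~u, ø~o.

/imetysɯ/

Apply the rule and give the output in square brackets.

/i/ harmonizes with /ɯ/ ([+back]) → [ɯ]
/e/ harmonizes with /ɯ/ ([+back]) → [ɤ]
/y/ harmonizes with /ɯ/ ([+back]) → [u]

[ɯmɤtusɯ]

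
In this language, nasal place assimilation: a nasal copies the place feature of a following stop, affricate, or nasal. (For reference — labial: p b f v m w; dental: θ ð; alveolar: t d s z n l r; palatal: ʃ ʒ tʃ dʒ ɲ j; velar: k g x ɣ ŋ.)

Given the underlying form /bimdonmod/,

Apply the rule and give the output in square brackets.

[bindommod]

/m/ before /d/ (alveolar) → [n]
/n/ before /m/ (labial) → [m]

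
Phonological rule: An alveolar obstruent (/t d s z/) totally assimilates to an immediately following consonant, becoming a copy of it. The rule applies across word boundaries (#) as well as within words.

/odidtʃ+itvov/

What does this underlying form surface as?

/d/ before /tʃ/ → [tʃ] (total assimilation)
/t/ before /v/ → [v] (total assimilation)

[oditʃtʃ+ivvov]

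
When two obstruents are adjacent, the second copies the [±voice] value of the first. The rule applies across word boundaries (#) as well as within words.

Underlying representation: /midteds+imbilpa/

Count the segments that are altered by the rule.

2

/t/ after /d/ (voiced) → [d]
/s/ after /d/ (voiced) → [z]
2 segments change.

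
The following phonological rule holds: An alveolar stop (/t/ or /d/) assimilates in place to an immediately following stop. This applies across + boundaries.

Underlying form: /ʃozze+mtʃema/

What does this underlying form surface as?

no segment meets the rule's conditions; no change.

[ʃozze+mtʃema]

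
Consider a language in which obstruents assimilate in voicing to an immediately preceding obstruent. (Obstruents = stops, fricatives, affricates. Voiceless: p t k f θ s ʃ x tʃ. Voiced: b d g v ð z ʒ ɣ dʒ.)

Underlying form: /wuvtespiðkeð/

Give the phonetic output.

/t/ after /v/ (voiced) → [d]
/k/ after /ð/ (voiced) → [g]

[wuvdespiðgeð]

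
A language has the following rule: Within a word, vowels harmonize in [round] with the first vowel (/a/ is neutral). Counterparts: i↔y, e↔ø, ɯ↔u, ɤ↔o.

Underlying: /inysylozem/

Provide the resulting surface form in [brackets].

[inisilɤzem]

/y/ harmonizes with /i/ ([-round]) → [i]
/y/ harmonizes with /i/ ([-round]) → [i]
/o/ harmonizes with /i/ ([-round]) → [ɤ]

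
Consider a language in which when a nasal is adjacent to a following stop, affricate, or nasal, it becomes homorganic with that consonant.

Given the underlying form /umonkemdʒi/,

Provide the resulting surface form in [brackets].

/n/ before /k/ (velar) → [ŋ]
/m/ before /dʒ/ (palatal) → [ɲ]

[umoŋkeɲdʒi]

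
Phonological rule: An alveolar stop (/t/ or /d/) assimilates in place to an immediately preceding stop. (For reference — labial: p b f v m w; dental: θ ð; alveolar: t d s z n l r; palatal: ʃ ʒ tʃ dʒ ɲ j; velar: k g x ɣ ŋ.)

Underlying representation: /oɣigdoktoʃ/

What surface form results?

/d/ after /g/ (velar) → [g]
/t/ after /k/ (velar) → [k]

[oɣiggokkoʃ]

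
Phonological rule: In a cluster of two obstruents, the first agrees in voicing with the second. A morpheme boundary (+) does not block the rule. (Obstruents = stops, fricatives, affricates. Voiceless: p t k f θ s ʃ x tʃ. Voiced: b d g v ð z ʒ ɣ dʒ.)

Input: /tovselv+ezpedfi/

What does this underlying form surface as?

/v/ before /s/ (voiceless) → [f]
/z/ before /p/ (voiceless) → [s]
/d/ before /f/ (voiceless) → [t]

[tofselv+espetfi]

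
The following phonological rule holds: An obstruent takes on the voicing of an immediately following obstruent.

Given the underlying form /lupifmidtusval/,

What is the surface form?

[lupifmittuzval]

/d/ before /t/ (voiceless) → [t]
/s/ before /v/ (voiced) → [z]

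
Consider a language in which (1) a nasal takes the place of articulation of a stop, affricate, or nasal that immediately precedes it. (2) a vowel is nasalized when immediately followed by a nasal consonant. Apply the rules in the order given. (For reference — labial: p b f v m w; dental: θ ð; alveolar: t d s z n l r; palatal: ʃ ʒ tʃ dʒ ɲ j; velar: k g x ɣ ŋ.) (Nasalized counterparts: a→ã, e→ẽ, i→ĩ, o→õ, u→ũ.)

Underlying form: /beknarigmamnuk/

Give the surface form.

[bekŋarigŋãmmuk]

Rule 1: /n/ after /k/ (velar) → [ŋ]
Rule 1: /m/ after /g/ (velar) → [ŋ]
Rule 1: /n/ after /m/ (labial) → [m]
After rule 1: bekŋarigŋammuk
Rule 2: /a/ before nasal /m/ → [ã]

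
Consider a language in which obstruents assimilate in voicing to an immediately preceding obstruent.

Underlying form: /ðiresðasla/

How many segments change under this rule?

1

/ð/ after /s/ (voiceless) → [θ]
1 segment changes.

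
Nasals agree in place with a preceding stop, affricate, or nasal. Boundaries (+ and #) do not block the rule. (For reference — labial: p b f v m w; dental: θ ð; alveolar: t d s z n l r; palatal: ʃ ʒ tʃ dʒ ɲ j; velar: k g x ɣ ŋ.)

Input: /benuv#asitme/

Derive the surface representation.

/m/ after /t/ (alveolar) → [n]

[benuv#asitne]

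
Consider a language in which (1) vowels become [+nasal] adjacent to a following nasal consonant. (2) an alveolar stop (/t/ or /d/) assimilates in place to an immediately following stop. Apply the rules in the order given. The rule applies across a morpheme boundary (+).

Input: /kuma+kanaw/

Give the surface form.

[kũma+kãnaw]

Rule 1: /u/ before nasal /m/ → [ũ]
Rule 1: /a/ before nasal /n/ → [ã]
After rule 1: kũma+kãnaw
Rule 2: no segment meets the rule's conditions; no change.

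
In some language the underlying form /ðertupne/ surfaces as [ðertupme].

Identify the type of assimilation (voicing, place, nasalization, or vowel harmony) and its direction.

place assimilation, progressive

/n/→[m].
Each target copies a feature from the preceding segment, so the direction is progressive.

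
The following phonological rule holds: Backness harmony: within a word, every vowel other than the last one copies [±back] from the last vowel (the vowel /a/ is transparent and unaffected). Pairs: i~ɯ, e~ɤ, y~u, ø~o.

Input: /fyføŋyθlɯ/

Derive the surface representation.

/y/ harmonizes with /ɯ/ ([+back]) → [u]
/ø/ harmonizes with /ɯ/ ([+back]) → [o]
/y/ harmonizes with /ɯ/ ([+back]) → [u]

[fufoŋuθlɯ]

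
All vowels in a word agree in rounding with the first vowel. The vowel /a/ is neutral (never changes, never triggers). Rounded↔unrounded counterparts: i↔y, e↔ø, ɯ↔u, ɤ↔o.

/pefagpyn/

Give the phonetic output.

/y/ harmonizes with /e/ ([-round]) → [i]

[pefagpin]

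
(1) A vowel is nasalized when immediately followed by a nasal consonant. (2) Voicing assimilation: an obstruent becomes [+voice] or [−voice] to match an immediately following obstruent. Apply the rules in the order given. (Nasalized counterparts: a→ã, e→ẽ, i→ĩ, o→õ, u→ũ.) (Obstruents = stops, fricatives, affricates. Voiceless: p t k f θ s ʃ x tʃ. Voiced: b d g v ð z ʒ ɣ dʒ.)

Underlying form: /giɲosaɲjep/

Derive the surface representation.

[gĩɲosãɲjep]

Rule 1: /i/ before nasal /ɲ/ → [ĩ]
Rule 1: /a/ before nasal /ɲ/ → [ã]
After rule 1: gĩɲosãɲjep
Rule 2: no segment meets the rule's conditions; no change.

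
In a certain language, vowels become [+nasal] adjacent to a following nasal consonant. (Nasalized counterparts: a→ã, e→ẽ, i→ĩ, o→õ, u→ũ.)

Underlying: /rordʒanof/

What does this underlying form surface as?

[rordʒãnof]

/a/ before nasal /n/ → [ã]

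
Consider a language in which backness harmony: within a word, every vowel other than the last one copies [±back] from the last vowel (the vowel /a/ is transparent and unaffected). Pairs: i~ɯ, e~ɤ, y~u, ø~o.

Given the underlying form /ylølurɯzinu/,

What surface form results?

/y/ harmonizes with /u/ ([+back]) → [u]
/ø/ harmonizes with /u/ ([+back]) → [o]
/i/ harmonizes with /u/ ([+back]) → [ɯ]

[ulolurɯzɯnu]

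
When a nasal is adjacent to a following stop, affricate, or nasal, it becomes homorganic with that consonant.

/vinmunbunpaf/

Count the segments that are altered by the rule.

3

/n/ before /m/ (labial) → [m]
/n/ before /b/ (labial) → [m]
/n/ before /p/ (labial) → [m]
3 segments change.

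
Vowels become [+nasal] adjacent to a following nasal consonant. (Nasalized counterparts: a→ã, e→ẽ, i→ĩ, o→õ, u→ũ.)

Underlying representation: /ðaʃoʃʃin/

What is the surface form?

/i/ before nasal /n/ → [ĩ]

[ðaʃoʃʃĩn]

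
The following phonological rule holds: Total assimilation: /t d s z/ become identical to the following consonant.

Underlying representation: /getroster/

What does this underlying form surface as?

/t/ before /r/ → [r] (total assimilation)
/s/ before /t/ → [t] (total assimilation)

[gerrotter]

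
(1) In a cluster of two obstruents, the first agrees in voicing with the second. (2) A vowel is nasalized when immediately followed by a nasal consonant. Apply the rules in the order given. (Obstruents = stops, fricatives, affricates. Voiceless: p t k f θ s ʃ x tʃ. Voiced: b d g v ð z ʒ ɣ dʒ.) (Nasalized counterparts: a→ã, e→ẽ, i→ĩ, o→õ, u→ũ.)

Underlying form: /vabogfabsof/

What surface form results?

Rule 1: /g/ before /f/ (voiceless) → [k]
Rule 1: /b/ before /s/ (voiceless) → [p]
After rule 1: vabokfapsof
Rule 2: no segment meets the rule's conditions; no change.

[vabokfapsof]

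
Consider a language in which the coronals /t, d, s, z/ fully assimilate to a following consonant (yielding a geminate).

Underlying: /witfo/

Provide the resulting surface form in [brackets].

/t/ before /f/ → [f] (total assimilation)

[wiffo]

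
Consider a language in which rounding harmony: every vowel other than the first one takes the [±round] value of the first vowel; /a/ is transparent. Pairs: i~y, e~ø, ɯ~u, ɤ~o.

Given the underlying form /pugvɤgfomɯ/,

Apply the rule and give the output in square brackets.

[pugvogfomu]

/ɤ/ harmonizes with /u/ ([+round]) → [o]
/ɯ/ harmonizes with /u/ ([+round]) → [u]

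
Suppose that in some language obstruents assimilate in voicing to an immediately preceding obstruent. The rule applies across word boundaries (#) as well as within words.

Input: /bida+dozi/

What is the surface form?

no segment meets the rule's conditions; no change.

[bida+dozi]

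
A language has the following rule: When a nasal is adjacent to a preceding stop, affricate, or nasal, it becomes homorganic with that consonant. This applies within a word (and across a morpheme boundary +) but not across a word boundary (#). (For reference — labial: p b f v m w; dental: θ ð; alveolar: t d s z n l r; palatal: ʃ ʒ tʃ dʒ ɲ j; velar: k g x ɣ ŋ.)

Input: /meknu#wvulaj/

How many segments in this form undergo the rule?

/n/ after /k/ (velar) → [ŋ]
1 segment changes.

1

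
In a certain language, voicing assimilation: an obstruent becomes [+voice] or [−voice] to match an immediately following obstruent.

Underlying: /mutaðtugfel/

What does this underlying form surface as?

[mutaθtukfel]

/ð/ before /t/ (voiceless) → [θ]
/g/ before /f/ (voiceless) → [k]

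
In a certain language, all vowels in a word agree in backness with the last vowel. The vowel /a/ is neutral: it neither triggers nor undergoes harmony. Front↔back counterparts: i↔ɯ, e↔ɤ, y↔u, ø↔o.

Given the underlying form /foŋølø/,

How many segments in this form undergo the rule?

1

/o/ harmonizes with /ø/ ([-back]) → [ø]
1 segment changes.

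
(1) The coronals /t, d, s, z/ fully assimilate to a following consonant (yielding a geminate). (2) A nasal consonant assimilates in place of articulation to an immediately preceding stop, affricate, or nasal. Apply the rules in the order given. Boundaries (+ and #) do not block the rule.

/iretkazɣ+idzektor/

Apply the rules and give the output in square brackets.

Rule 1: /t/ before /k/ → [k] (total assimilation)
Rule 1: /z/ before /ɣ/ → [ɣ] (total assimilation)
Rule 1: /d/ before /z/ → [z] (total assimilation)
After rule 1: irekkaɣɣ+izzektor
Rule 2: no segment meets the rule's conditions; no change.

[irekkaɣɣ+izzektor]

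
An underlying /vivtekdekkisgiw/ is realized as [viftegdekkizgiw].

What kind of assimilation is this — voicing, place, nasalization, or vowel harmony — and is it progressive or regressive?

/v/→[f] /k/→[g] /s/→[z].
Each target copies a feature from the following segment, so the direction is regressive.

voicing assimilation, regressive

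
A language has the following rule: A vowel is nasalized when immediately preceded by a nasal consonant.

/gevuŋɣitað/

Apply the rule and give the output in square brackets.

[gevuŋɣitað]

no segment meets the rule's conditions; no change.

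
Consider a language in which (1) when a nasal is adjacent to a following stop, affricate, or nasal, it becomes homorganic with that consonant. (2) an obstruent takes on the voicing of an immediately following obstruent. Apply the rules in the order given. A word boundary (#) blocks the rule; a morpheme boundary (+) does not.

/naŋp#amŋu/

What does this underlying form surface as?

Rule 1: /ŋ/ before /p/ (labial) → [m]
Rule 1: /m/ before /ŋ/ (velar) → [ŋ]
After rule 1: namp#aŋŋu
Rule 2: no segment meets the rule's conditions; no change.

[namp#aŋŋu]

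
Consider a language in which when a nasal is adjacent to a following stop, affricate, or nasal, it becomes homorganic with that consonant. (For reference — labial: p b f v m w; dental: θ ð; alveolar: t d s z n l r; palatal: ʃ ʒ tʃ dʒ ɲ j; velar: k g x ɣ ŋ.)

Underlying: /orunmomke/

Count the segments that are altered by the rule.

2

/n/ before /m/ (labial) → [m]
/m/ before /k/ (velar) → [ŋ]
2 segments change.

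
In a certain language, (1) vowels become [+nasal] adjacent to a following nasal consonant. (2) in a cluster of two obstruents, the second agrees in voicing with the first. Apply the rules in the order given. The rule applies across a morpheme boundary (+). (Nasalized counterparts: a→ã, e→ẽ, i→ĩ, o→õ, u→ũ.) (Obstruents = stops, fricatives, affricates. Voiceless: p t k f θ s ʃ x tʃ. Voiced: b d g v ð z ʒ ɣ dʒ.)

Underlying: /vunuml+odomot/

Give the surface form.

Rule 1: /u/ before nasal /n/ → [ũ]
Rule 1: /u/ before nasal /m/ → [ũ]
Rule 1: /o/ before nasal /m/ → [õ]
After rule 1: vũnũml+odõmot
Rule 2: no segment meets the rule's conditions; no change.

[vũnũml+odõmot]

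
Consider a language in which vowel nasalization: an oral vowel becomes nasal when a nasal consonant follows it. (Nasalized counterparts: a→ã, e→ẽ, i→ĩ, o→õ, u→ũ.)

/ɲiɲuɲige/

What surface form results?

/i/ before nasal /ɲ/ → [ĩ]
/u/ before nasal /ɲ/ → [ũ]

[ɲĩɲũɲige]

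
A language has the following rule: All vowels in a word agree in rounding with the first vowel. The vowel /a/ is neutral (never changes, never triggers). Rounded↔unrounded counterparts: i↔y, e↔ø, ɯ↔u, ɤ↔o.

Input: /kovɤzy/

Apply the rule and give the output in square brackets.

[kovozy]

/ɤ/ harmonizes with /o/ ([+round]) → [o]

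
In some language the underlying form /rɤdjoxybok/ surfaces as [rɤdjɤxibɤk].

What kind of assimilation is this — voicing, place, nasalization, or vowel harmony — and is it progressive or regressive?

/o/→[ɤ] /y/→[i] /o/→[ɤ].
Vowels agree with the first vowel, so the harmony is progressive.

vowel harmony, progressive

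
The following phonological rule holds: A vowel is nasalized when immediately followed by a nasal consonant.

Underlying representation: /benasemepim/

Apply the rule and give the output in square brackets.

/e/ before nasal /n/ → [ẽ]
/e/ before nasal /m/ → [ẽ]
/i/ before nasal /m/ → [ĩ]

[bẽnasẽmepĩm]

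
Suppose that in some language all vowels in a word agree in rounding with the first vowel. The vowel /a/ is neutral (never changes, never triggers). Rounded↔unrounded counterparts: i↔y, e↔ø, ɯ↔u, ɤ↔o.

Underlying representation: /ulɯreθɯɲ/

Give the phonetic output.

/ɯ/ harmonizes with /u/ ([+round]) → [u]
/e/ harmonizes with /u/ ([+round]) → [ø]
/ɯ/ harmonizes with /u/ ([+round]) → [u]

[ulurøθuɲ]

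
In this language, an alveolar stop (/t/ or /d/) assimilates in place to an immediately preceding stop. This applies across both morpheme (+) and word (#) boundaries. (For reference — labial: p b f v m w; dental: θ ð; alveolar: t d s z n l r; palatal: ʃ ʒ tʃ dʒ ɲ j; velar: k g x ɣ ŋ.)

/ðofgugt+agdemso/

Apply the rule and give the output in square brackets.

[ðofgugk+aggemso]

/t/ after /g/ (velar) → [k]
/d/ after /g/ (velar) → [g]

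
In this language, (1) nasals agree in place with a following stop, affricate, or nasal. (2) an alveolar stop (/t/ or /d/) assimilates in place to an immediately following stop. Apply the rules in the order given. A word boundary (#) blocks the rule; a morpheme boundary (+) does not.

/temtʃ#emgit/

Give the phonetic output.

Rule 1: /m/ before /tʃ/ (palatal) → [ɲ]
Rule 1: /m/ before /g/ (velar) → [ŋ]
After rule 1: teɲtʃ#eŋgit
Rule 2: no segment meets the rule's conditions; no change.

[teɲtʃ#eŋgit]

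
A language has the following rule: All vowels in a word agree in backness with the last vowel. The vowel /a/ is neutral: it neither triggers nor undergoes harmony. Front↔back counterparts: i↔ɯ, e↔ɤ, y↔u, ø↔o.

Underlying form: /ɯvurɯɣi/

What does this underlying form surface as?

[ivyriɣi]

/ɯ/ harmonizes with /i/ ([-back]) → [i]
/u/ harmonizes with /i/ ([-back]) → [y]
/ɯ/ harmonizes with /i/ ([-back]) → [i]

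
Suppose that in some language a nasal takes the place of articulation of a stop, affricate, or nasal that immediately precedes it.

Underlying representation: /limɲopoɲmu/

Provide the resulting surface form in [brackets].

/ɲ/ after /m/ (labial) → [m]
/m/ after /ɲ/ (palatal) → [ɲ]

[limmopoɲɲu]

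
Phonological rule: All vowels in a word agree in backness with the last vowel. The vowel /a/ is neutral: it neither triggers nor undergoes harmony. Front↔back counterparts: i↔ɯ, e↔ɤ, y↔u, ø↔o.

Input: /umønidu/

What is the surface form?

[umonɯdu]

/ø/ harmonizes with /u/ ([+back]) → [o]
/i/ harmonizes with /u/ ([+back]) → [ɯ]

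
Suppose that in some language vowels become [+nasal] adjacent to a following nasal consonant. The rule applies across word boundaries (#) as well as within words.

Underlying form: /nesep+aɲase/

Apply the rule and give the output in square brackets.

/a/ before nasal /ɲ/ → [ã]

[nesep+ãɲase]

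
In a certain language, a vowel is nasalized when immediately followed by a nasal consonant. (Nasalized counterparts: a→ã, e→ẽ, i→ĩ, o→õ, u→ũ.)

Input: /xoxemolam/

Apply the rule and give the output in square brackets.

[xoxẽmolãm]

/e/ before nasal /m/ → [ẽ]
/a/ before nasal /m/ → [ã]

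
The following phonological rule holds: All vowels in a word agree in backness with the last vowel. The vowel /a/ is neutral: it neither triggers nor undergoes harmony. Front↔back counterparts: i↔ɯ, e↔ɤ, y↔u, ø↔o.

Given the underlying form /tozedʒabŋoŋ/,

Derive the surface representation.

[tozɤdʒabŋoŋ]

/e/ harmonizes with /o/ ([+back]) → [ɤ]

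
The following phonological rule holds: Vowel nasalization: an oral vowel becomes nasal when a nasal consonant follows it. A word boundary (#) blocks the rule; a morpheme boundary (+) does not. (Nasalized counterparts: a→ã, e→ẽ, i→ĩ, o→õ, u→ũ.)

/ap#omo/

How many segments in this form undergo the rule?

/o/ before nasal /m/ → [õ]
1 segment changes.

1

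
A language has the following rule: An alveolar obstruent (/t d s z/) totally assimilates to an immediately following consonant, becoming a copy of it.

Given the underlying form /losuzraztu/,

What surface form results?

/z/ before /r/ → [r] (total assimilation)
/z/ before /t/ → [t] (total assimilation)

[losurrattu]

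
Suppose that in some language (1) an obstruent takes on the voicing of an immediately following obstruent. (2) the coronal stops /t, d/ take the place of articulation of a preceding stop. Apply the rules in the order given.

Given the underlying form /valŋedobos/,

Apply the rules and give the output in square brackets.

[valŋedobos]

Rule 1: no segment meets the rule's conditions; no change.
After rule 1: valŋedobos
Rule 2: no segment meets the rule's conditions; no change.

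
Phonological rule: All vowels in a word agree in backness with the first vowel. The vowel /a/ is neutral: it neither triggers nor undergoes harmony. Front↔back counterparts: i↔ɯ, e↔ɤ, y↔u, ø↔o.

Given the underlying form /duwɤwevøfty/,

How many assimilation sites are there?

/e/ harmonizes with /u/ ([+back]) → [ɤ]
/ø/ harmonizes with /u/ ([+back]) → [o]
/y/ harmonizes with /u/ ([+back]) → [u]
3 segments change.

3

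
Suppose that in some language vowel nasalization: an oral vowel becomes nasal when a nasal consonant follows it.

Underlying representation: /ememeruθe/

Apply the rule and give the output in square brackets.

[ẽmẽmeruθe]

/e/ before nasal /m/ → [ẽ]
/e/ before nasal /m/ → [ẽ]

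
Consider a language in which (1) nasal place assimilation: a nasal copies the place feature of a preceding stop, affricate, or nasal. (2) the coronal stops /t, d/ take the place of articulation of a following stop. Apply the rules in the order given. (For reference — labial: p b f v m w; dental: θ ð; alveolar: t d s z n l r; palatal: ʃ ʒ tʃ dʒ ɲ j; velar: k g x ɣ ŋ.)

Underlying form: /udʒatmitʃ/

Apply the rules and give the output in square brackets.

[udʒatnitʃ]

Rule 1: /m/ after /t/ (alveolar) → [n]
After rule 1: udʒatnitʃ
Rule 2: no segment meets the rule's conditions; no change.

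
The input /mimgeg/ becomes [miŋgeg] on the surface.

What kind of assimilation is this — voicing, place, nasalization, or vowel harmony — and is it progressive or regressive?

/m/→[ŋ].
Each target copies a feature from the following segment, so the direction is regressive.

place assimilation, regressive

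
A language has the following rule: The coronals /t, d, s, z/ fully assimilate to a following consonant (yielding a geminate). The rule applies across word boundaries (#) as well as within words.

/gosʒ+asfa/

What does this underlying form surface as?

/s/ before /ʒ/ → [ʒ] (total assimilation)
/s/ before /f/ → [f] (total assimilation)

[goʒʒ+affa]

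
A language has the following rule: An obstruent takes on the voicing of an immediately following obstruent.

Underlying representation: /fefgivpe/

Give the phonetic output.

/f/ before /g/ (voiced) → [v]
/v/ before /p/ (voiceless) → [f]

[fevgifpe]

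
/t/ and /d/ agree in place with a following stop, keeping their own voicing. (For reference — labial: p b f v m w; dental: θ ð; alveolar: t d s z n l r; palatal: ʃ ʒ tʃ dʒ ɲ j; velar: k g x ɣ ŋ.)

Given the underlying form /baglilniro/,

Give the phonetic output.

no segment meets the rule's conditions; no change.

[baglilniro]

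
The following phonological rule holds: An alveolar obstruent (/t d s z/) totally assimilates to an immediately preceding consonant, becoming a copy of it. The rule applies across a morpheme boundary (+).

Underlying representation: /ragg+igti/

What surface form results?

[ragg+iggi]

/t/ after /g/ → [g] (total assimilation)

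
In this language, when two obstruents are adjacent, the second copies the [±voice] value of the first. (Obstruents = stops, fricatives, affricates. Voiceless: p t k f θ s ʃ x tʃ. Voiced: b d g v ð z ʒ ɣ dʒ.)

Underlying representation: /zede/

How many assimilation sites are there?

No segment meets the rule's conditions.

0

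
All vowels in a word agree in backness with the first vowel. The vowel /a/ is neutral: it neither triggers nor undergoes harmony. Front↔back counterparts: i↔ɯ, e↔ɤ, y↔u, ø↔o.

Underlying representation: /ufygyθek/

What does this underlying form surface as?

[ufuguθɤk]

/y/ harmonizes with /u/ ([+back]) → [u]
/y/ harmonizes with /u/ ([+back]) → [u]
/e/ harmonizes with /u/ ([+back]) → [ɤ]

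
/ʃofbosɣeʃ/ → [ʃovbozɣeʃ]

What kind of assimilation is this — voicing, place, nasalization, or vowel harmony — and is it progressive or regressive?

voicing assimilation, regressive

/f/→[v] /s/→[z].
Each target copies a feature from the following segment, so the direction is regressive.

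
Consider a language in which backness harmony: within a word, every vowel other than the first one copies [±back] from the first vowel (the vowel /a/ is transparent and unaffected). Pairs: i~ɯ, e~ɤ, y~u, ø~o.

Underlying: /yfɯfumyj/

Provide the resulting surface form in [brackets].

[yfifymyj]

/ɯ/ harmonizes with /y/ ([-back]) → [i]
/u/ harmonizes with /y/ ([-back]) → [y]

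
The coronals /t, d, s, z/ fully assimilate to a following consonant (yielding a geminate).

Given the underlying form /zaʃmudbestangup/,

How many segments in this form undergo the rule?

/d/ before /b/ → [b] (total assimilation)
/s/ before /t/ → [t] (total assimilation)
2 segments change.

2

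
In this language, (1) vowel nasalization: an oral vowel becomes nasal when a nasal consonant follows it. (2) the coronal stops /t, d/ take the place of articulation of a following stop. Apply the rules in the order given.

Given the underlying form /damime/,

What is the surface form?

[dãmĩme]

Rule 1: /a/ before nasal /m/ → [ã]
Rule 1: /i/ before nasal /m/ → [ĩ]
After rule 1: dãmĩme
Rule 2: no segment meets the rule's conditions; no change.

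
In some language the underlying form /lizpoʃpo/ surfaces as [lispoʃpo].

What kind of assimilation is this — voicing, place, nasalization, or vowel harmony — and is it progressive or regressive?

voicing assimilation, regressive

/z/→[s].
Each target copies a feature from the following segment, so the direction is regressive.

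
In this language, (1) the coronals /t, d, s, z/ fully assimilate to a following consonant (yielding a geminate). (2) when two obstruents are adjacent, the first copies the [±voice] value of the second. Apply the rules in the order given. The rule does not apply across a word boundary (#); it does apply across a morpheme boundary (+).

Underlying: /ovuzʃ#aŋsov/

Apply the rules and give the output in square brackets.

Rule 1: /z/ before /ʃ/ → [ʃ] (total assimilation)
After rule 1: ovuʃʃ#aŋsov
Rule 2: no segment meets the rule's conditions; no change.

[ovuʃʃ#aŋsov]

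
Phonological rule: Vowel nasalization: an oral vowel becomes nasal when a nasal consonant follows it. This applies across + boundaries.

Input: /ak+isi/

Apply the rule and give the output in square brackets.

[ak+isi]

no segment meets the rule's conditions; no change.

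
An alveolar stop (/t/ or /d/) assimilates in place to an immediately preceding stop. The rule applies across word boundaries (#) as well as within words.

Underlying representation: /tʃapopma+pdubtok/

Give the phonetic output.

[tʃapopma+pbubpok]

/d/ after /p/ (labial) → [b]
/t/ after /b/ (labial) → [p]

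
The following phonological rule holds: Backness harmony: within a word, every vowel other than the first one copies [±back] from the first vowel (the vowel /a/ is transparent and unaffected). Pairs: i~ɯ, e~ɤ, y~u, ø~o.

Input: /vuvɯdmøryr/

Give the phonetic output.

/ø/ harmonizes with /u/ ([+back]) → [o]
/y/ harmonizes with /u/ ([+back]) → [u]

[vuvɯdmorur]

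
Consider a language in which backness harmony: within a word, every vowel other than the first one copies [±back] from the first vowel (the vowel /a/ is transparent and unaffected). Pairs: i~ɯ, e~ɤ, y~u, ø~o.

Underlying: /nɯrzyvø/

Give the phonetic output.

[nɯrzuvo]

/y/ harmonizes with /ɯ/ ([+back]) → [u]
/ø/ harmonizes with /ɯ/ ([+back]) → [o]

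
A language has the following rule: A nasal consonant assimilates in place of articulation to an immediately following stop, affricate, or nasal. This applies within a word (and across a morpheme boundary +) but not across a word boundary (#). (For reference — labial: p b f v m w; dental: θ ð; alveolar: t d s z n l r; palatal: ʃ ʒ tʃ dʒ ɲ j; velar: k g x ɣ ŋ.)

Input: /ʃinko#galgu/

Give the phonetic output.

[ʃiŋko#galgu]

/n/ before /k/ (velar) → [ŋ]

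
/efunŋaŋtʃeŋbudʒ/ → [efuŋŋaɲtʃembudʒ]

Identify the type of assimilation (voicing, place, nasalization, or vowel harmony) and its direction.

place assimilation, regressive

/n/→[ŋ] /ŋ/→[ɲ] /ŋ/→[m].
Each target copies a feature from the following segment, so the direction is regressive.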